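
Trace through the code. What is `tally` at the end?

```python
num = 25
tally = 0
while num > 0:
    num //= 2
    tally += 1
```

Let's trace through this code step by step.

Initialize: num = 25
Initialize: tally = 0
Entering loop: while num > 0:

After execution: tally = 5
5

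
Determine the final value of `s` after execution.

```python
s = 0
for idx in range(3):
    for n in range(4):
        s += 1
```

Let's trace through this code step by step.

Initialize: s = 0
Entering loop: for idx in range(3):

After execution: s = 12
12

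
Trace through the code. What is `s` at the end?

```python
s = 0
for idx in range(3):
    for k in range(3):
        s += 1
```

Let's trace through this code step by step.

Initialize: s = 0
Entering loop: for idx in range(3):

After execution: s = 9
9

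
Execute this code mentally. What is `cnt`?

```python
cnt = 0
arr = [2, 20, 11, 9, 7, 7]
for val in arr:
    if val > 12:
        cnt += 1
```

Let's trace through this code step by step.

Initialize: cnt = 0
Initialize: arr = [2, 20, 11, 9, 7, 7]
Entering loop: for val in arr:

After execution: cnt = 1
1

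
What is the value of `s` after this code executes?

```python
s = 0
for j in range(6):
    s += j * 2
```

Let's trace through this code step by step.

Initialize: s = 0
Entering loop: for j in range(6):

After execution: s = 30
30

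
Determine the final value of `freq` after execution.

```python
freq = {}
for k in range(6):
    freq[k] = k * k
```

Let's trace through this code step by step.

Initialize: freq = {}
Entering loop: for k in range(6):

After execution: freq = {0: 0, 1: 1, 2: 4, 3: 9, 4: 16, 5: 25}
{0: 0, 1: 1, 2: 4, 3: 9, 4: 16, 5: 25}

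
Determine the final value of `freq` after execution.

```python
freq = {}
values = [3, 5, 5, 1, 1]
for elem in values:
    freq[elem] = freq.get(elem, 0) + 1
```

Let's trace through this code step by step.

Initialize: freq = {}
Initialize: values = [3, 5, 5, 1, 1]
Entering loop: for elem in values:

After execution: freq = {3: 1, 5: 2, 1: 2}
{3: 1, 5: 2, 1: 2}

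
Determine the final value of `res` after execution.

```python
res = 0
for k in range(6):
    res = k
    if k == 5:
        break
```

Let's trace through this code step by step.

Initialize: res = 0
Entering loop: for k in range(6):

After execution: res = 5
5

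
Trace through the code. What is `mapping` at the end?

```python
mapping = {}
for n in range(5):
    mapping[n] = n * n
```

Let's trace through this code step by step.

Initialize: mapping = {}
Entering loop: for n in range(5):

After execution: mapping = {0: 0, 1: 1, 2: 4, 3: 9, 4: 16}
{0: 0, 1: 1, 2: 4, 3: 9, 4: 16}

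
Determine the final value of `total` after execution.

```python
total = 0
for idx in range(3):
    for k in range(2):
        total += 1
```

Let's trace through this code step by step.

Initialize: total = 0
Entering loop: for idx in range(3):

After execution: total = 6
6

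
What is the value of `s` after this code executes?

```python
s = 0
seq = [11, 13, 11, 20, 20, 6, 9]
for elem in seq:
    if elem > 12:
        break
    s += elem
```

Let's trace through this code step by step.

Initialize: s = 0
Initialize: seq = [11, 13, 11, 20, 20, 6, 9]
Entering loop: for elem in seq:

After execution: s = 11
11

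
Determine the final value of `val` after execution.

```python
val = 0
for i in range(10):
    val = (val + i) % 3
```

Let's trace through this code step by step.

Initialize: val = 0
Entering loop: for i in range(10):

After execution: val = 0
0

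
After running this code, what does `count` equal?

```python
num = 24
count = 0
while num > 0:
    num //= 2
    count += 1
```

Let's trace through this code step by step.

Initialize: num = 24
Initialize: count = 0
Entering loop: while num > 0:

After execution: count = 5
5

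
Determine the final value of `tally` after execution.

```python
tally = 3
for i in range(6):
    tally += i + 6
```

Let's trace through this code step by step.

Initialize: tally = 3
Entering loop: for i in range(6):

After execution: tally = 54
54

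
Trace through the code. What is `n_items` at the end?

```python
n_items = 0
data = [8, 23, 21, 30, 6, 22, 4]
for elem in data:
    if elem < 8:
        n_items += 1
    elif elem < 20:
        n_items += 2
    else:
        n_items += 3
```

Let's trace through this code step by step.

Initialize: n_items = 0
Initialize: data = [8, 23, 21, 30, 6, 22, 4]
Entering loop: for elem in data:

After execution: n_items = 16
16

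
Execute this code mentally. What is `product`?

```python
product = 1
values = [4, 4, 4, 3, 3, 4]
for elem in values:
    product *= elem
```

Let's trace through this code step by step.

Initialize: product = 1
Initialize: values = [4, 4, 4, 3, 3, 4]
Entering loop: for elem in values:

After execution: product = 2304
2304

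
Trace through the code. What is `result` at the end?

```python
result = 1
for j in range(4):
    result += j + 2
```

Let's trace through this code step by step.

Initialize: result = 1
Entering loop: for j in range(4):

After execution: result = 15
15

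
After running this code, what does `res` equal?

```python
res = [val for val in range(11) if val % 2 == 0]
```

Let's trace through this code step by step.

Initialize: res = [val for val in range(11) if val % 2 == 0]

After execution: res = [0, 2, 4, 6, 8, 10]
[0, 2, 4, 6, 8, 10]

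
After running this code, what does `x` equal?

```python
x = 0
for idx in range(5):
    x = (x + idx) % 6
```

Let's trace through this code step by step.

Initialize: x = 0
Entering loop: for idx in range(5):

After execution: x = 4
4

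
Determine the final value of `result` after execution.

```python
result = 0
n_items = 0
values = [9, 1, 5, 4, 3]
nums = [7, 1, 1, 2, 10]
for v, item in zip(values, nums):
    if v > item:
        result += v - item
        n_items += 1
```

Let's trace through this code step by step.

Initialize: result = 0
Initialize: n_items = 0
Initialize: values = [9, 1, 5, 4, 3]
Initialize: nums = [7, 1, 1, 2, 10]
Entering loop: for v, item in zip(values, nums):

After execution: result = 8
8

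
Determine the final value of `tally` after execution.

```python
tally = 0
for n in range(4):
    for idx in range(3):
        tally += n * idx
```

Let's trace through this code step by step.

Initialize: tally = 0
Entering loop: for n in range(4):

After execution: tally = 18
18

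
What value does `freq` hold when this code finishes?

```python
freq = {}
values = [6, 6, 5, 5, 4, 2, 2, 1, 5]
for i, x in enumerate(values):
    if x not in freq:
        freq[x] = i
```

Let's trace through this code step by step.

Initialize: freq = {}
Initialize: values = [6, 6, 5, 5, 4, 2, 2, 1, 5]
Entering loop: for i, x in enumerate(values):

After execution: freq = {6: 0, 5: 2, 4: 4, 2: 5, 1: 7}
{6: 0, 5: 2, 4: 4, 2: 5, 1: 7}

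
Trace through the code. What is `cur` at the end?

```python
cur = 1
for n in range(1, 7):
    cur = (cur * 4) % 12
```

Let's trace through this code step by step.

Initialize: cur = 1
Entering loop: for n in range(1, 7):

After execution: cur = 4
4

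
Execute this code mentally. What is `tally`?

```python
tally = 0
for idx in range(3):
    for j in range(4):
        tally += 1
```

Let's trace through this code step by step.

Initialize: tally = 0
Entering loop: for idx in range(3):

After execution: tally = 12
12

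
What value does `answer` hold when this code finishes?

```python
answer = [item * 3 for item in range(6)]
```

Let's trace through this code step by step.

Initialize: answer = [item * 3 for item in range(6)]

After execution: answer = [0, 3, 6, 9, 12, 15]
[0, 3, 6, 9, 12, 15]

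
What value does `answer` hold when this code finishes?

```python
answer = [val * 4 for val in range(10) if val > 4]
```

Let's trace through this code step by step.

Initialize: answer = [val * 4 for val in range(10) if val > 4]

After execution: answer = [20, 24, 28, 32, 36]
[20, 24, 28, 32, 36]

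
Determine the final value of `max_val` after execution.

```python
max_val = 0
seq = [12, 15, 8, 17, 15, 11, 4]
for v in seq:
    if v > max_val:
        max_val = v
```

Let's trace through this code step by step.

Initialize: max_val = 0
Initialize: seq = [12, 15, 8, 17, 15, 11, 4]
Entering loop: for v in seq:

After execution: max_val = 17
17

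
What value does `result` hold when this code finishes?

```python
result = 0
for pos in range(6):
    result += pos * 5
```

Let's trace through this code step by step.

Initialize: result = 0
Entering loop: for pos in range(6):

After execution: result = 75
75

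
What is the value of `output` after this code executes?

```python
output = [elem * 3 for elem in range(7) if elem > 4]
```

Let's trace through this code step by step.

Initialize: output = [elem * 3 for elem in range(7) if elem > 4]

After execution: output = [15, 18]
[15, 18]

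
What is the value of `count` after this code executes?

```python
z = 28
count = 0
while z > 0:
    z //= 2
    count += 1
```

Let's trace through this code step by step.

Initialize: z = 28
Initialize: count = 0
Entering loop: while z > 0:

After execution: count = 5
5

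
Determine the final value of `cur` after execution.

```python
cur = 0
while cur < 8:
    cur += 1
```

Let's trace through this code step by step.

Initialize: cur = 0
Entering loop: while cur < 8:

After execution: cur = 8
8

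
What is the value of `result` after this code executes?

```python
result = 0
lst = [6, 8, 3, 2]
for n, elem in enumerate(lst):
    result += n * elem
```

Let's trace through this code step by step.

Initialize: result = 0
Initialize: lst = [6, 8, 3, 2]
Entering loop: for n, elem in enumerate(lst):

After execution: result = 20
20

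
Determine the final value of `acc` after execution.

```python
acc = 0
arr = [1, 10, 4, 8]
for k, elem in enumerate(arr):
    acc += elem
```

Let's trace through this code step by step.

Initialize: acc = 0
Initialize: arr = [1, 10, 4, 8]
Entering loop: for k, elem in enumerate(arr):

After execution: acc = 23
23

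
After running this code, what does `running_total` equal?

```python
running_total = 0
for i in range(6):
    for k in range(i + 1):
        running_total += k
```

Let's trace through this code step by step.

Initialize: running_total = 0
Entering loop: for i in range(6):

After execution: running_total = 35
35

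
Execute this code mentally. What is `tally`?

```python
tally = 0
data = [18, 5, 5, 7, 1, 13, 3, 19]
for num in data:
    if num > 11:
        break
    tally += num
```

Let's trace through this code step by step.

Initialize: tally = 0
Initialize: data = [18, 5, 5, 7, 1, 13, 3, 19]
Entering loop: for num in data:

After execution: tally = 0
0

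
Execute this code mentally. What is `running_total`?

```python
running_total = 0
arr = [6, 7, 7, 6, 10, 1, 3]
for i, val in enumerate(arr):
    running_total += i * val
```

Let's trace through this code step by step.

Initialize: running_total = 0
Initialize: arr = [6, 7, 7, 6, 10, 1, 3]
Entering loop: for i, val in enumerate(arr):

After execution: running_total = 102
102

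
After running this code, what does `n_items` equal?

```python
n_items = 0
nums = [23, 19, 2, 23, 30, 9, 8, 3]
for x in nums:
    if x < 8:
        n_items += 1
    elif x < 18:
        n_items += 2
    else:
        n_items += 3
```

Let's trace through this code step by step.

Initialize: n_items = 0
Initialize: nums = [23, 19, 2, 23, 30, 9, 8, 3]
Entering loop: for x in nums:

After execution: n_items = 18
18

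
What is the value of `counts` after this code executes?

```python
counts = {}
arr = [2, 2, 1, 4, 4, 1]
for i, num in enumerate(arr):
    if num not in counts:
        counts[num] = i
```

Let's trace through this code step by step.

Initialize: counts = {}
Initialize: arr = [2, 2, 1, 4, 4, 1]
Entering loop: for i, num in enumerate(arr):

After execution: counts = {2: 0, 1: 2, 4: 3}
{2: 0, 1: 2, 4: 3}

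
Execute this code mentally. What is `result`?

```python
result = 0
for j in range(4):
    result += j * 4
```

Let's trace through this code step by step.

Initialize: result = 0
Entering loop: for j in range(4):

After execution: result = 24
24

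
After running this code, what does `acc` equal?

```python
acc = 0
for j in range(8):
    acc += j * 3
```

Let's trace through this code step by step.

Initialize: acc = 0
Entering loop: for j in range(8):

After execution: acc = 84
84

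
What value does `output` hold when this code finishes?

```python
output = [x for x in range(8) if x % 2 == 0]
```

Let's trace through this code step by step.

Initialize: output = [x for x in range(8) if x % 2 == 0]

After execution: output = [0, 2, 4, 6]
[0, 2, 4, 6]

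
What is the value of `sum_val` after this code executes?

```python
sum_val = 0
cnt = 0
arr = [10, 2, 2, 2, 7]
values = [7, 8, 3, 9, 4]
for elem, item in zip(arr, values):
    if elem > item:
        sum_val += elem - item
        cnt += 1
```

Let's trace through this code step by step.

Initialize: sum_val = 0
Initialize: cnt = 0
Initialize: arr = [10, 2, 2, 2, 7]
Initialize: values = [7, 8, 3, 9, 4]
Entering loop: for elem, item in zip(arr, values):

After execution: sum_val = 6
6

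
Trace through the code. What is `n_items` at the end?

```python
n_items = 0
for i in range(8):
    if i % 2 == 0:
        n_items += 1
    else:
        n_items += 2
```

Let's trace through this code step by step.

Initialize: n_items = 0
Entering loop: for i in range(8):

After execution: n_items = 12
12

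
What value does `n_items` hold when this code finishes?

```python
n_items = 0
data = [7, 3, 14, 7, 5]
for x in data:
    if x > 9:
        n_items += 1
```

Let's trace through this code step by step.

Initialize: n_items = 0
Initialize: data = [7, 3, 14, 7, 5]
Entering loop: for x in data:

After execution: n_items = 1
1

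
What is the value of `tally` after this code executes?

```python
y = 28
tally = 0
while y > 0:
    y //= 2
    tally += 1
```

Let's trace through this code step by step.

Initialize: y = 28
Initialize: tally = 0
Entering loop: while y > 0:

After execution: tally = 5
5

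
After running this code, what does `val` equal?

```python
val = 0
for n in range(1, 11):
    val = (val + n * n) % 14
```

Let's trace through this code step by step.

Initialize: val = 0
Entering loop: for n in range(1, 11):

After execution: val = 7
7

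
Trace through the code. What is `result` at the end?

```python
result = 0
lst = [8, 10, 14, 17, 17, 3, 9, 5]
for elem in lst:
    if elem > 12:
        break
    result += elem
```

Let's trace through this code step by step.

Initialize: result = 0
Initialize: lst = [8, 10, 14, 17, 17, 3, 9, 5]
Entering loop: for elem in lst:

After execution: result = 18
18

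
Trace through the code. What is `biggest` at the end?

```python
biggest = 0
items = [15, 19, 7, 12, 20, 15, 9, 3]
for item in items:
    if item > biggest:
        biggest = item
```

Let's trace through this code step by step.

Initialize: biggest = 0
Initialize: items = [15, 19, 7, 12, 20, 15, 9, 3]
Entering loop: for item in items:

After execution: biggest = 20
20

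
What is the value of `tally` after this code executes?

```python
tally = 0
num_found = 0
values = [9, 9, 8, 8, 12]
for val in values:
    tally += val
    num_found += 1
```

Let's trace through this code step by step.

Initialize: tally = 0
Initialize: num_found = 0
Initialize: values = [9, 9, 8, 8, 12]
Entering loop: for val in values:

After execution: tally = 46
46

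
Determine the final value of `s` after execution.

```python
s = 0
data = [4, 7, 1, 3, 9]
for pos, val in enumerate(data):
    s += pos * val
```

Let's trace through this code step by step.

Initialize: s = 0
Initialize: data = [4, 7, 1, 3, 9]
Entering loop: for pos, val in enumerate(data):

After execution: s = 54
54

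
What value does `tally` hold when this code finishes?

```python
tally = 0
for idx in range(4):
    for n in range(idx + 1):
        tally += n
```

Let's trace through this code step by step.

Initialize: tally = 0
Entering loop: for idx in range(4):

After execution: tally = 10
10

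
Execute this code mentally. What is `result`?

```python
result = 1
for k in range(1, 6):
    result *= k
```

Let's trace through this code step by step.

Initialize: result = 1
Entering loop: for k in range(1, 6):

After execution: result = 120
120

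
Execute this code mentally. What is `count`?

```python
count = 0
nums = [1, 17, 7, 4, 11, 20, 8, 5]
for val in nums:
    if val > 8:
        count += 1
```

Let's trace through this code step by step.

Initialize: count = 0
Initialize: nums = [1, 17, 7, 4, 11, 20, 8, 5]
Entering loop: for val in nums:

After execution: count = 3
3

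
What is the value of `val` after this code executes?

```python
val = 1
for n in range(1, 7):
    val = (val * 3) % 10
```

Let's trace through this code step by step.

Initialize: val = 1
Entering loop: for n in range(1, 7):

After execution: val = 9
9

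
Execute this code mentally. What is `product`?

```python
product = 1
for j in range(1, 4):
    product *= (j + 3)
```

Let's trace through this code step by step.

Initialize: product = 1
Entering loop: for j in range(1, 4):

After execution: product = 120
120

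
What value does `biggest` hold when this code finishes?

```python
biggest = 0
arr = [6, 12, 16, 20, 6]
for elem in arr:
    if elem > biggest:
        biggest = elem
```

Let's trace through this code step by step.

Initialize: biggest = 0
Initialize: arr = [6, 12, 16, 20, 6]
Entering loop: for elem in arr:

After execution: biggest = 20
20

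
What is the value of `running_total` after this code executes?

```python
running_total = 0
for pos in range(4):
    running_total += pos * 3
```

Let's trace through this code step by step.

Initialize: running_total = 0
Entering loop: for pos in range(4):

After execution: running_total = 18
18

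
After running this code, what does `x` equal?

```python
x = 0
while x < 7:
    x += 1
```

Let's trace through this code step by step.

Initialize: x = 0
Entering loop: while x < 7:

After execution: x = 7
7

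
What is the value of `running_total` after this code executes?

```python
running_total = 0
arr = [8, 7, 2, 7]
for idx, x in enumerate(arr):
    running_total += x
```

Let's trace through this code step by step.

Initialize: running_total = 0
Initialize: arr = [8, 7, 2, 7]
Entering loop: for idx, x in enumerate(arr):

After execution: running_total = 24
24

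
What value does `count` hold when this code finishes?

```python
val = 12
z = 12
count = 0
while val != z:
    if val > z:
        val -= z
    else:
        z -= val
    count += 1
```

Let's trace through this code step by step.

Initialize: val = 12
Initialize: z = 12
Initialize: count = 0
Entering loop: while val != z:

After execution: count = 0
0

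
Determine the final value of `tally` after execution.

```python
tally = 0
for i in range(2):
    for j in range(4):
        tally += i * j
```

Let's trace through this code step by step.

Initialize: tally = 0
Entering loop: for i in range(2):

After execution: tally = 6
6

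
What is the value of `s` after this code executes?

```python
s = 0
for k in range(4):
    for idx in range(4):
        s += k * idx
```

Let's trace through this code step by step.

Initialize: s = 0
Entering loop: for k in range(4):

After execution: s = 36
36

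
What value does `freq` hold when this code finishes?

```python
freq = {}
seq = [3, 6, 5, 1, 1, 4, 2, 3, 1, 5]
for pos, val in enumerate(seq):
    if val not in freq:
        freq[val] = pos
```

Let's trace through this code step by step.

Initialize: freq = {}
Initialize: seq = [3, 6, 5, 1, 1, 4, 2, 3, 1, 5]
Entering loop: for pos, val in enumerate(seq):

After execution: freq = {3: 0, 6: 1, 5: 2, 1: 3, 4: 5, 2: 6}
{3: 0, 6: 1, 5: 2, 1: 3, 4: 5, 2: 6}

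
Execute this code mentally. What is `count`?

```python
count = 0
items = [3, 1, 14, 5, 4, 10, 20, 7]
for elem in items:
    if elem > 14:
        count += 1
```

Let's trace through this code step by step.

Initialize: count = 0
Initialize: items = [3, 1, 14, 5, 4, 10, 20, 7]
Entering loop: for elem in items:

After execution: count = 1
1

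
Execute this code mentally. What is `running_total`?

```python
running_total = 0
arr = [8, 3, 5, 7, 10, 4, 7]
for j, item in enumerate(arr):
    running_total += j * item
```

Let's trace through this code step by step.

Initialize: running_total = 0
Initialize: arr = [8, 3, 5, 7, 10, 4, 7]
Entering loop: for j, item in enumerate(arr):

After execution: running_total = 136
136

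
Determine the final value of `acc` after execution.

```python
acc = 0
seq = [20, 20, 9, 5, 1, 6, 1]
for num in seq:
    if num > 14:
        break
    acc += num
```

Let's trace through this code step by step.

Initialize: acc = 0
Initialize: seq = [20, 20, 9, 5, 1, 6, 1]
Entering loop: for num in seq:

After execution: acc = 0
0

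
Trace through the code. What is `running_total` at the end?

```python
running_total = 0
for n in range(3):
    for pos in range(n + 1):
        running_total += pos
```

Let's trace through this code step by step.

Initialize: running_total = 0
Entering loop: for n in range(3):

After execution: running_total = 4
4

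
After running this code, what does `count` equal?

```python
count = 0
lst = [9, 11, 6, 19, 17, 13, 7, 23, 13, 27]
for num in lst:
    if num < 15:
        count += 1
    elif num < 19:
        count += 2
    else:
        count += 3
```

Let's trace through this code step by step.

Initialize: count = 0
Initialize: lst = [9, 11, 6, 19, 17, 13, 7, 23, 13, 27]
Entering loop: for num in lst:

After execution: count = 17
17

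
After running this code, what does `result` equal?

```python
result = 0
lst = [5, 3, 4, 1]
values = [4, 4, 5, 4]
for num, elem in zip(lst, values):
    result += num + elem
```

Let's trace through this code step by step.

Initialize: result = 0
Initialize: lst = [5, 3, 4, 1]
Initialize: values = [4, 4, 5, 4]
Entering loop: for num, elem in zip(lst, values):

After execution: result = 30
30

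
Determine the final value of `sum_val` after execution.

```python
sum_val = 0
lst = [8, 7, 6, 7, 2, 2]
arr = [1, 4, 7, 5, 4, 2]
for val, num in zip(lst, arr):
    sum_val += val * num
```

Let's trace through this code step by step.

Initialize: sum_val = 0
Initialize: lst = [8, 7, 6, 7, 2, 2]
Initialize: arr = [1, 4, 7, 5, 4, 2]
Entering loop: for val, num in zip(lst, arr):

After execution: sum_val = 125
125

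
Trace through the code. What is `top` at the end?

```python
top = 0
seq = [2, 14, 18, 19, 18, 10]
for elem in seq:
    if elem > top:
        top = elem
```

Let's trace through this code step by step.

Initialize: top = 0
Initialize: seq = [2, 14, 18, 19, 18, 10]
Entering loop: for elem in seq:

After execution: top = 19
19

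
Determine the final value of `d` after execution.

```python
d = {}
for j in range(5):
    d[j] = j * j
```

Let's trace through this code step by step.

Initialize: d = {}
Entering loop: for j in range(5):

After execution: d = {0: 0, 1: 1, 2: 4, 3: 9, 4: 16}
{0: 0, 1: 1, 2: 4, 3: 9, 4: 16}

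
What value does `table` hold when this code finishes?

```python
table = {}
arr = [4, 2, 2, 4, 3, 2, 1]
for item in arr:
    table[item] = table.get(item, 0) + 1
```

Let's trace through this code step by step.

Initialize: table = {}
Initialize: arr = [4, 2, 2, 4, 3, 2, 1]
Entering loop: for item in arr:

After execution: table = {4: 2, 2: 3, 3: 1, 1: 1}
{4: 2, 2: 3, 3: 1, 1: 1}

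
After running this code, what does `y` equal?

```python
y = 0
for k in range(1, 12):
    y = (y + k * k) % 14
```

Let's trace through this code step by step.

Initialize: y = 0
Entering loop: for k in range(1, 12):

After execution: y = 2
2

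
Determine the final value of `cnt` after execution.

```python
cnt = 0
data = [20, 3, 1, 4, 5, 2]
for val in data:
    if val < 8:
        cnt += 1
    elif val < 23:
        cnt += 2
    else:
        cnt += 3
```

Let's trace through this code step by step.

Initialize: cnt = 0
Initialize: data = [20, 3, 1, 4, 5, 2]
Entering loop: for val in data:

After execution: cnt = 7
7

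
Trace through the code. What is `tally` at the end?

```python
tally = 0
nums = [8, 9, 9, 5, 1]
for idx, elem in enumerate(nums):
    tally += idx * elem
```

Let's trace through this code step by step.

Initialize: tally = 0
Initialize: nums = [8, 9, 9, 5, 1]
Entering loop: for idx, elem in enumerate(nums):

After execution: tally = 46
46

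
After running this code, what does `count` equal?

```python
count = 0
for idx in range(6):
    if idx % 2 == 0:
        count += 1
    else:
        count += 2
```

Let's trace through this code step by step.

Initialize: count = 0
Entering loop: for idx in range(6):

After execution: count = 9
9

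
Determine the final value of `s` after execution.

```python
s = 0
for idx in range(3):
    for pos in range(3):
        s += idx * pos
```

Let's trace through this code step by step.

Initialize: s = 0
Entering loop: for idx in range(3):

After execution: s = 9
9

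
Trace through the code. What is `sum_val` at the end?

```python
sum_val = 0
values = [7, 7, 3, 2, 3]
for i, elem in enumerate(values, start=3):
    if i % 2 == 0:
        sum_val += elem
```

Let's trace through this code step by step.

Initialize: sum_val = 0
Initialize: values = [7, 7, 3, 2, 3]
Entering loop: for i, elem in enumerate(values, start=3):

After execution: sum_val = 9
9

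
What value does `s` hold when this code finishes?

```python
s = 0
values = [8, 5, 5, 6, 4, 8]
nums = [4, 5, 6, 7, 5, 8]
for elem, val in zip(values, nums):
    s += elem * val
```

Let's trace through this code step by step.

Initialize: s = 0
Initialize: values = [8, 5, 5, 6, 4, 8]
Initialize: nums = [4, 5, 6, 7, 5, 8]
Entering loop: for elem, val in zip(values, nums):

After execution: s = 213
213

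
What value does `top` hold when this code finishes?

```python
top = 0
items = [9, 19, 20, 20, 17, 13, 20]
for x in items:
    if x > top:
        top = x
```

Let's trace through this code step by step.

Initialize: top = 0
Initialize: items = [9, 19, 20, 20, 17, 13, 20]
Entering loop: for x in items:

After execution: top = 20
20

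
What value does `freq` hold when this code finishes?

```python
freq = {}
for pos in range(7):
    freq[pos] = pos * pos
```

Let's trace through this code step by step.

Initialize: freq = {}
Entering loop: for pos in range(7):

After execution: freq = {0: 0, 1: 1, 2: 4, 3: 9, 4: 16, 5: 25, 6: 36}
{0: 0, 1: 1, 2: 4, 3: 9, 4: 16, 5: 25, 6: 36}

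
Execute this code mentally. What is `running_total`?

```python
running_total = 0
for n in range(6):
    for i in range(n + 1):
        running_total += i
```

Let's trace through this code step by step.

Initialize: running_total = 0
Entering loop: for n in range(6):

After execution: running_total = 35
35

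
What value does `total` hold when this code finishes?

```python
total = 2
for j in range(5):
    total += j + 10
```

Let's trace through this code step by step.

Initialize: total = 2
Entering loop: for j in range(5):

After execution: total = 62
62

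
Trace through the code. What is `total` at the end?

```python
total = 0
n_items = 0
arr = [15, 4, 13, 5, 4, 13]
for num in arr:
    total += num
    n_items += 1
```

Let's trace through this code step by step.

Initialize: total = 0
Initialize: n_items = 0
Initialize: arr = [15, 4, 13, 5, 4, 13]
Entering loop: for num in arr:

After execution: total = 54
54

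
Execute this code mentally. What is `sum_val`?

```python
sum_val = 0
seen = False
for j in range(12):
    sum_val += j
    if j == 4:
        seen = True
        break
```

Let's trace through this code step by step.

Initialize: sum_val = 0
Initialize: seen = False
Entering loop: for j in range(12):

After execution: sum_val = 10
10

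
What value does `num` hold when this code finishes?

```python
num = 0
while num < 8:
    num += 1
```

Let's trace through this code step by step.

Initialize: num = 0
Entering loop: while num < 8:

After execution: num = 8
8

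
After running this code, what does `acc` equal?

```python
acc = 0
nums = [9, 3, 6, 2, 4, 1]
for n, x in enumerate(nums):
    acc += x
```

Let's trace through this code step by step.

Initialize: acc = 0
Initialize: nums = [9, 3, 6, 2, 4, 1]
Entering loop: for n, x in enumerate(nums):

After execution: acc = 25
25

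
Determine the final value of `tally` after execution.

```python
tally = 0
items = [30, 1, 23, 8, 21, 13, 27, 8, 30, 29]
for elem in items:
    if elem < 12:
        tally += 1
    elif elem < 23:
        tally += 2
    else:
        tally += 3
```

Let's trace through this code step by step.

Initialize: tally = 0
Initialize: items = [30, 1, 23, 8, 21, 13, 27, 8, 30, 29]
Entering loop: for elem in items:

After execution: tally = 22
22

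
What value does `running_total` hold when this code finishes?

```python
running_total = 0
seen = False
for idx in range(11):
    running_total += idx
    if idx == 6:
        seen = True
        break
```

Let's trace through this code step by step.

Initialize: running_total = 0
Initialize: seen = False
Entering loop: for idx in range(11):

After execution: running_total = 21
21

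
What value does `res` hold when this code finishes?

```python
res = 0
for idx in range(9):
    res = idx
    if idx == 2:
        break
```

Let's trace through this code step by step.

Initialize: res = 0
Entering loop: for idx in range(9):

After execution: res = 2
2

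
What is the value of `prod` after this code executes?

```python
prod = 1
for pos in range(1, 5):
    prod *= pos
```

Let's trace through this code step by step.

Initialize: prod = 1
Entering loop: for pos in range(1, 5):

After execution: prod = 24
24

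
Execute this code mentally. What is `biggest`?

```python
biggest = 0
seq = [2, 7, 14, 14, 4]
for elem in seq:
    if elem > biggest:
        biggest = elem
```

Let's trace through this code step by step.

Initialize: biggest = 0
Initialize: seq = [2, 7, 14, 14, 4]
Entering loop: for elem in seq:

After execution: biggest = 14
14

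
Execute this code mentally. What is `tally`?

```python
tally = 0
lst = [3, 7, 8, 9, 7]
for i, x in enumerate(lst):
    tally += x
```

Let's trace through this code step by step.

Initialize: tally = 0
Initialize: lst = [3, 7, 8, 9, 7]
Entering loop: for i, x in enumerate(lst):

After execution: tally = 34
34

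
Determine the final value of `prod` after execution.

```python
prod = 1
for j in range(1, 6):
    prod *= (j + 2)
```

Let's trace through this code step by step.

Initialize: prod = 1
Entering loop: for j in range(1, 6):

After execution: prod = 2520
2520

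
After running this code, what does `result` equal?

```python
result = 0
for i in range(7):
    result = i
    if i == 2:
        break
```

Let's trace through this code step by step.

Initialize: result = 0
Entering loop: for i in range(7):

After execution: result = 2
2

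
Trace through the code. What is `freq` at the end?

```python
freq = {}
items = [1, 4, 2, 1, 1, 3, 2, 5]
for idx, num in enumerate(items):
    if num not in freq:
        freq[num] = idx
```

Let's trace through this code step by step.

Initialize: freq = {}
Initialize: items = [1, 4, 2, 1, 1, 3, 2, 5]
Entering loop: for idx, num in enumerate(items):

After execution: freq = {1: 0, 4: 1, 2: 2, 3: 5, 5: 7}
{1: 0, 4: 1, 2: 2, 3: 5, 5: 7}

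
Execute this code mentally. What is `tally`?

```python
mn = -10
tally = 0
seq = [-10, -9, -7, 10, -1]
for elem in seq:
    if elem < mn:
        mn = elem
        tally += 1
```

Let's trace through this code step by step.

Initialize: mn = -10
Initialize: tally = 0
Initialize: seq = [-10, -9, -7, 10, -1]
Entering loop: for elem in seq:

After execution: tally = 0
0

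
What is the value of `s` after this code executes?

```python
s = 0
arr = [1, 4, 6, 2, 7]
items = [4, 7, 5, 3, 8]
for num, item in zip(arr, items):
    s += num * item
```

Let's trace through this code step by step.

Initialize: s = 0
Initialize: arr = [1, 4, 6, 2, 7]
Initialize: items = [4, 7, 5, 3, 8]
Entering loop: for num, item in zip(arr, items):

After execution: s = 124
124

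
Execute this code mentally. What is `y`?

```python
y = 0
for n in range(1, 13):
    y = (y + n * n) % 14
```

Let's trace through this code step by step.

Initialize: y = 0
Entering loop: for n in range(1, 13):

After execution: y = 6
6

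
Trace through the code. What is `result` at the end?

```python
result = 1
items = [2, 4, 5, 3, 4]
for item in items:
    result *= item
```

Let's trace through this code step by step.

Initialize: result = 1
Initialize: items = [2, 4, 5, 3, 4]
Entering loop: for item in items:

After execution: result = 480
480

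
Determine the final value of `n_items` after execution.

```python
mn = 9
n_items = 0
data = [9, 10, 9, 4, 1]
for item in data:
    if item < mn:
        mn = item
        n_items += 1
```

Let's trace through this code step by step.

Initialize: mn = 9
Initialize: n_items = 0
Initialize: data = [9, 10, 9, 4, 1]
Entering loop: for item in data:

After execution: n_items = 2
2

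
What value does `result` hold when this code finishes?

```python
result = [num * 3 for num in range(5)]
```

Let's trace through this code step by step.

Initialize: result = [num * 3 for num in range(5)]

After execution: result = [0, 3, 6, 9, 12]
[0, 3, 6, 9, 12]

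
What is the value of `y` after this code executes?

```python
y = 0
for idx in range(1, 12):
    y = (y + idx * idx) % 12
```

Let's trace through this code step by step.

Initialize: y = 0
Entering loop: for idx in range(1, 12):

After execution: y = 2
2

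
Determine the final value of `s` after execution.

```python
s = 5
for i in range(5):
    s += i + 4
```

Let's trace through this code step by step.

Initialize: s = 5
Entering loop: for i in range(5):

After execution: s = 35
35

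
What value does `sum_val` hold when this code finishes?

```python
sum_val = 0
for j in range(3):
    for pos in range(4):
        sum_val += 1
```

Let's trace through this code step by step.

Initialize: sum_val = 0
Entering loop: for j in range(3):

After execution: sum_val = 12
12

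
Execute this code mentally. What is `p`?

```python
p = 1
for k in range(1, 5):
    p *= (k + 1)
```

Let's trace through this code step by step.

Initialize: p = 1
Entering loop: for k in range(1, 5):

After execution: p = 120
120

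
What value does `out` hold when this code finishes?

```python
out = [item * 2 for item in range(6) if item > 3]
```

Let's trace through this code step by step.

Initialize: out = [item * 2 for item in range(6) if item > 3]

After execution: out = [8, 10]
[8, 10]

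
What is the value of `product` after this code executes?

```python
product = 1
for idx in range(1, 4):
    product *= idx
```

Let's trace through this code step by step.

Initialize: product = 1
Entering loop: for idx in range(1, 4):

After execution: product = 6
6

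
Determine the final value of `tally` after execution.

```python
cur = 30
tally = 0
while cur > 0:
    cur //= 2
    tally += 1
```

Let's trace through this code step by step.

Initialize: cur = 30
Initialize: tally = 0
Entering loop: while cur > 0:

After execution: tally = 5
5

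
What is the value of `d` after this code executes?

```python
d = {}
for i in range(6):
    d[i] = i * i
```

Let's trace through this code step by step.

Initialize: d = {}
Entering loop: for i in range(6):

After execution: d = {0: 0, 1: 1, 2: 4, 3: 9, 4: 16, 5: 25}
{0: 0, 1: 1, 2: 4, 3: 9, 4: 16, 5: 25}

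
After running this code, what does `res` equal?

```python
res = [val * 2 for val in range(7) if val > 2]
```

Let's trace through this code step by step.

Initialize: res = [val * 2 for val in range(7) if val > 2]

After execution: res = [6, 8, 10, 12]
[6, 8, 10, 12]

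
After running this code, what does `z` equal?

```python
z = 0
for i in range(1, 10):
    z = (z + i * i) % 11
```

Let's trace through this code step by step.

Initialize: z = 0
Entering loop: for i in range(1, 10):

After execution: z = 10
10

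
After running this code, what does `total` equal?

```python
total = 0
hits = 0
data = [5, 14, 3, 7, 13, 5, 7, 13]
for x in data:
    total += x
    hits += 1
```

Let's trace through this code step by step.

Initialize: total = 0
Initialize: hits = 0
Initialize: data = [5, 14, 3, 7, 13, 5, 7, 13]
Entering loop: for x in data:

After execution: total = 67
67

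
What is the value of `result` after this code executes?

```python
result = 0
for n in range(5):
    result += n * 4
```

Let's trace through this code step by step.

Initialize: result = 0
Entering loop: for n in range(5):

After execution: result = 40
40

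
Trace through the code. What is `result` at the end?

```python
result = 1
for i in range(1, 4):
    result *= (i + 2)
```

Let's trace through this code step by step.

Initialize: result = 1
Entering loop: for i in range(1, 4):

After execution: result = 60
60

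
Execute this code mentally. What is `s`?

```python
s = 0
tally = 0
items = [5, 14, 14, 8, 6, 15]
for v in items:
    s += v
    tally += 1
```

Let's trace through this code step by step.

Initialize: s = 0
Initialize: tally = 0
Initialize: items = [5, 14, 14, 8, 6, 15]
Entering loop: for v in items:

After execution: s = 62
62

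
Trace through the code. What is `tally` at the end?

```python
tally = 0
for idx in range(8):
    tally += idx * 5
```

Let's trace through this code step by step.

Initialize: tally = 0
Entering loop: for idx in range(8):

After execution: tally = 140
140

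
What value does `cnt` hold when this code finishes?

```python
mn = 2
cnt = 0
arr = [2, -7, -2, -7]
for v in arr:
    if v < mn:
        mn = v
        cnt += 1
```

Let's trace through this code step by step.

Initialize: mn = 2
Initialize: cnt = 0
Initialize: arr = [2, -7, -2, -7]
Entering loop: for v in arr:

After execution: cnt = 1
1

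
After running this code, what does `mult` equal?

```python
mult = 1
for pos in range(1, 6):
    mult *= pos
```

Let's trace through this code step by step.

Initialize: mult = 1
Entering loop: for pos in range(1, 6):

After execution: mult = 120
120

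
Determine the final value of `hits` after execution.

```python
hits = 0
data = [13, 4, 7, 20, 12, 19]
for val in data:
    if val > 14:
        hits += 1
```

Let's trace through this code step by step.

Initialize: hits = 0
Initialize: data = [13, 4, 7, 20, 12, 19]
Entering loop: for val in data:

After execution: hits = 2
2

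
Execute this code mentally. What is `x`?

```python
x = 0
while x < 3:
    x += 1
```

Let's trace through this code step by step.

Initialize: x = 0
Entering loop: while x < 3:

After execution: x = 3
3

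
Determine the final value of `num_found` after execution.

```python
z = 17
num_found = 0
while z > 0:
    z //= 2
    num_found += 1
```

Let's trace through this code step by step.

Initialize: z = 17
Initialize: num_found = 0
Entering loop: while z > 0:

After execution: num_found = 5
5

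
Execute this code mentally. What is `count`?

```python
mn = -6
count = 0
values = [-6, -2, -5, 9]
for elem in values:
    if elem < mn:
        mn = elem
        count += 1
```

Let's trace through this code step by step.

Initialize: mn = -6
Initialize: count = 0
Initialize: values = [-6, -2, -5, 9]
Entering loop: for elem in values:

After execution: count = 0
0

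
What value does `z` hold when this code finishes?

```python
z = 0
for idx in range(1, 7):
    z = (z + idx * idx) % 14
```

Let's trace through this code step by step.

Initialize: z = 0
Entering loop: for idx in range(1, 7):

After execution: z = 7
7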